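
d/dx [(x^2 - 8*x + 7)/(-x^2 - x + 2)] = -9/(x^2 + 4*x + 4)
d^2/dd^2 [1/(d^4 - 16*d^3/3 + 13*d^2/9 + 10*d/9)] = 18*(d*(-54*d^2 + 144*d - 13)*(9*d^3 - 48*d^2 + 13*d + 10) + 4*(18*d^3 - 72*d^2 + 13*d + 5)^2)/(d^3*(9*d^3 - 48*d^2 + 13*d + 10)^3)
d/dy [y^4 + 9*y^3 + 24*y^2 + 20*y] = 4*y^3 + 27*y^2 + 48*y + 20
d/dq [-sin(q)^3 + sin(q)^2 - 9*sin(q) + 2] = (-3*sin(q)^2 + 2*sin(q) - 9)*cos(q)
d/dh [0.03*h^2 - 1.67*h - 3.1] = 0.06*h - 1.67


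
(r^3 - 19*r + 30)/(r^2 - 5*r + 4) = (r^3 - 19*r + 30)/(r^2 - 5*r + 4)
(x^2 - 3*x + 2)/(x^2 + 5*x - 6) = (x - 2)/(x + 6)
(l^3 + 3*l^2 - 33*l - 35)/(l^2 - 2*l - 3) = (l^2 + 2*l - 35)/(l - 3)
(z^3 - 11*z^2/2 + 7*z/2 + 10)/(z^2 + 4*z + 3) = (z^2 - 13*z/2 + 10)/(z + 3)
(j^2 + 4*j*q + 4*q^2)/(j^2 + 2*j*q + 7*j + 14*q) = (j + 2*q)/(j + 7)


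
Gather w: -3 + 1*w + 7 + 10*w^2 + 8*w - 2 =10*w^2 + 9*w + 2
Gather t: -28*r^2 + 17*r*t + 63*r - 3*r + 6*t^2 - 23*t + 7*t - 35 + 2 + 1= -28*r^2 + 60*r + 6*t^2 + t*(17*r - 16) - 32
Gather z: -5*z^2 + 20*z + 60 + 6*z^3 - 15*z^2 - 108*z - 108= 6*z^3 - 20*z^2 - 88*z - 48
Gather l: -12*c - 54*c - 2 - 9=-66*c - 11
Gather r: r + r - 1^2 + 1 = 2*r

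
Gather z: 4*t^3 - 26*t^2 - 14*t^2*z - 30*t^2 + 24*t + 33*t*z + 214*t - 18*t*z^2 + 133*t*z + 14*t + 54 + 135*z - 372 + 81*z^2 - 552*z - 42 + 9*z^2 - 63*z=4*t^3 - 56*t^2 + 252*t + z^2*(90 - 18*t) + z*(-14*t^2 + 166*t - 480) - 360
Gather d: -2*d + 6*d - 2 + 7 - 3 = 4*d + 2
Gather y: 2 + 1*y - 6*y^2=-6*y^2 + y + 2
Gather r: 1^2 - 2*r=1 - 2*r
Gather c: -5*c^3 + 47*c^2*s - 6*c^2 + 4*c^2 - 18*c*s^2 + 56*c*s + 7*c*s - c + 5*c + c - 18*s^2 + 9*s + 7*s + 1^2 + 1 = -5*c^3 + c^2*(47*s - 2) + c*(-18*s^2 + 63*s + 5) - 18*s^2 + 16*s + 2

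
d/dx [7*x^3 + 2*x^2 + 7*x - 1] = 21*x^2 + 4*x + 7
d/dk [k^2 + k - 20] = 2*k + 1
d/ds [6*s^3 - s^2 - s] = 18*s^2 - 2*s - 1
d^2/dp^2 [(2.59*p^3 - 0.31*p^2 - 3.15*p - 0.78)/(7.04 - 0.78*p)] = (-3.151512*p^3 + 85.333248*p^2 - 770.187264*p + 66.271856)/(0.474552*p^3 - 12.849408*p^2 + 115.974144*p - 348.913664)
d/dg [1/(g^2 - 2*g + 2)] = 2*(1 - g)/(g^2 - 2*g + 2)^2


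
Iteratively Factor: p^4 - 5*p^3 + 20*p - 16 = (p - 2)*(p^3 - 3*p^2 - 6*p + 8) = (p - 2)*(p - 1)*(p^2 - 2*p - 8) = (p - 4)*(p - 2)*(p - 1)*(p + 2)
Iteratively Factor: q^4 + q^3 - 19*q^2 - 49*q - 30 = (q + 1)*(q^3 - 19*q - 30) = (q + 1)*(q + 3)*(q^2 - 3*q - 10) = (q + 1)*(q + 2)*(q + 3)*(q - 5)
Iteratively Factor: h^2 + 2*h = (h)*(h + 2)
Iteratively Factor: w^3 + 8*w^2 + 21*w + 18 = (w + 3)*(w^2 + 5*w + 6) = (w + 2)*(w + 3)*(w + 3)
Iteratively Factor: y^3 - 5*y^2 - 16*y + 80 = (y - 5)*(y^2 - 16) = (y - 5)*(y + 4)*(y - 4)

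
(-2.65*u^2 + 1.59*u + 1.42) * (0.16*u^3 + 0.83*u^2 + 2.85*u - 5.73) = -0.424*u^5 - 1.9451*u^4 - 6.0056*u^3 + 20.8946*u^2 - 5.0637*u - 8.1366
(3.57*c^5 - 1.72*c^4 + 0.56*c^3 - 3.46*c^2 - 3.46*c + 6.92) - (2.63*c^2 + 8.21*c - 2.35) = 3.57*c^5 - 1.72*c^4 + 0.56*c^3 - 6.09*c^2 - 11.67*c + 9.27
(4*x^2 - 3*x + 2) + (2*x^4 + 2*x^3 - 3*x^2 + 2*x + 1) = 2*x^4 + 2*x^3 + x^2 - x + 3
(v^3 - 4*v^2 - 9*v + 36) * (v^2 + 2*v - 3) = v^5 - 2*v^4 - 20*v^3 + 30*v^2 + 99*v - 108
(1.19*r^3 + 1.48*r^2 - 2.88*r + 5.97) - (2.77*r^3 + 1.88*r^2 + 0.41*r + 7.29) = -1.58*r^3 - 0.4*r^2 - 3.29*r - 1.32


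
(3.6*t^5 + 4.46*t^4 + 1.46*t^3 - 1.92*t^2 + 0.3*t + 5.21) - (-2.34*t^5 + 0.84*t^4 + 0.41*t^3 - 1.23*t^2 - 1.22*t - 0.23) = 5.94*t^5 + 3.62*t^4 + 1.05*t^3 - 0.69*t^2 + 1.52*t + 5.44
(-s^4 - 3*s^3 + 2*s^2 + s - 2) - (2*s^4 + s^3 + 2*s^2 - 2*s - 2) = -3*s^4 - 4*s^3 + 3*s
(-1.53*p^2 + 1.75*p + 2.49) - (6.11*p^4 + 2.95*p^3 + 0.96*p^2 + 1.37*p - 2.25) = -6.11*p^4 - 2.95*p^3 - 2.49*p^2 + 0.38*p + 4.74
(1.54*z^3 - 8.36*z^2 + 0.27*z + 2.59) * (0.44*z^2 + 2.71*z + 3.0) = 0.6776*z^5 + 0.495*z^4 - 17.9168*z^3 - 23.2087*z^2 + 7.8289*z + 7.77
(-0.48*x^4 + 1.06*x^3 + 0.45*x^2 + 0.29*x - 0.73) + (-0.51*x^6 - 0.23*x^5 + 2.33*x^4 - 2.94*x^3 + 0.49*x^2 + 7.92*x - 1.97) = -0.51*x^6 - 0.23*x^5 + 1.85*x^4 - 1.88*x^3 + 0.94*x^2 + 8.21*x - 2.7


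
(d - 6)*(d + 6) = d^2 - 36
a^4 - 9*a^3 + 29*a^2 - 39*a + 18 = (a - 3)^2*(a - 2)*(a - 1)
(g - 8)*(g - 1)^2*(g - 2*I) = g^4 - 10*g^3 - 2*I*g^3 + 17*g^2 + 20*I*g^2 - 8*g - 34*I*g + 16*I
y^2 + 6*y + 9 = (y + 3)^2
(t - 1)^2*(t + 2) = t^3 - 3*t + 2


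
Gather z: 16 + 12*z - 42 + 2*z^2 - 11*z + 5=2*z^2 + z - 21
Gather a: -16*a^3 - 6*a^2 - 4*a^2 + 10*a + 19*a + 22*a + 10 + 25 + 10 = -16*a^3 - 10*a^2 + 51*a + 45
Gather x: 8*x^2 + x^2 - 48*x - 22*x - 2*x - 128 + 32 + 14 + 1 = 9*x^2 - 72*x - 81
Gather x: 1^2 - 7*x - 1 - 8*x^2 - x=-8*x^2 - 8*x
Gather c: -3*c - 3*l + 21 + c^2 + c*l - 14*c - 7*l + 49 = c^2 + c*(l - 17) - 10*l + 70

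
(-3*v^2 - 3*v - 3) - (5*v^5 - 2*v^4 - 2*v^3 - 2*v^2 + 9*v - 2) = -5*v^5 + 2*v^4 + 2*v^3 - v^2 - 12*v - 1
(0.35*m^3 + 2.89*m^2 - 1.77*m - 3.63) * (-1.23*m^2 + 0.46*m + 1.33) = -0.4305*m^5 - 3.3937*m^4 + 3.972*m^3 + 7.4944*m^2 - 4.0239*m - 4.8279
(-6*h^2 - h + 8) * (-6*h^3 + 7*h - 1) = 36*h^5 + 6*h^4 - 90*h^3 - h^2 + 57*h - 8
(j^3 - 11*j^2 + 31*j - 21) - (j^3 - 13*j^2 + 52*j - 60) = 2*j^2 - 21*j + 39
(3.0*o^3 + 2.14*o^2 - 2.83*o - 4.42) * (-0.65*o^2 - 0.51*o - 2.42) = -1.95*o^5 - 2.921*o^4 - 6.5119*o^3 - 0.8625*o^2 + 9.1028*o + 10.6964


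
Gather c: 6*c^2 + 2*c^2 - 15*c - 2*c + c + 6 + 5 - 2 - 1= 8*c^2 - 16*c + 8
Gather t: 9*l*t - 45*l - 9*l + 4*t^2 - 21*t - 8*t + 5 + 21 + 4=-54*l + 4*t^2 + t*(9*l - 29) + 30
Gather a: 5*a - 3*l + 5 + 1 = 5*a - 3*l + 6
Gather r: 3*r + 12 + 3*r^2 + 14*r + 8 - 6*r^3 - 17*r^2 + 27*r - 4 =-6*r^3 - 14*r^2 + 44*r + 16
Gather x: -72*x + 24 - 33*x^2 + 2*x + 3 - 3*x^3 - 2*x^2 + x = -3*x^3 - 35*x^2 - 69*x + 27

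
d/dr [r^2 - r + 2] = 2*r - 1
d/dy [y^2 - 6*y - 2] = 2*y - 6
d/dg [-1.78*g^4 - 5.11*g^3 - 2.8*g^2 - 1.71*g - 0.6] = -7.12*g^3 - 15.33*g^2 - 5.6*g - 1.71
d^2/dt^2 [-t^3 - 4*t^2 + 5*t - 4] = -6*t - 8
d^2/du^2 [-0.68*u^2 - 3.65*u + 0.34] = -1.36000000000000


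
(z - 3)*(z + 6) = z^2 + 3*z - 18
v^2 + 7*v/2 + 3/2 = (v + 1/2)*(v + 3)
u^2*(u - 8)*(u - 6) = u^4 - 14*u^3 + 48*u^2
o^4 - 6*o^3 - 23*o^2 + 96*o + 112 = (o - 7)*(o - 4)*(o + 1)*(o + 4)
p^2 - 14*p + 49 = (p - 7)^2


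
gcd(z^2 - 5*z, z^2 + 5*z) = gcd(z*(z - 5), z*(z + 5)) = z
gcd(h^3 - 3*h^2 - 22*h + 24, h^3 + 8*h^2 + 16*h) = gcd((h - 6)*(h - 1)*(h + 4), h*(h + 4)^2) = h + 4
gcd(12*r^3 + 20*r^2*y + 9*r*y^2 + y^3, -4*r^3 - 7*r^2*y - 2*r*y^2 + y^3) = r + y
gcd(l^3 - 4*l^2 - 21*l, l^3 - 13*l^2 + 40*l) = l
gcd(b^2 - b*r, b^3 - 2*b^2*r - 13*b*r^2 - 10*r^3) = 1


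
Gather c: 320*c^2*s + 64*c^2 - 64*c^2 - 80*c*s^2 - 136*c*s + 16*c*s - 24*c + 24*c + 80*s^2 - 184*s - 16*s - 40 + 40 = 320*c^2*s + c*(-80*s^2 - 120*s) + 80*s^2 - 200*s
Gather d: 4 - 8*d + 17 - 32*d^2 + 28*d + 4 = -32*d^2 + 20*d + 25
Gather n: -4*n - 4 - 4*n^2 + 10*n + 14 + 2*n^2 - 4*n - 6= -2*n^2 + 2*n + 4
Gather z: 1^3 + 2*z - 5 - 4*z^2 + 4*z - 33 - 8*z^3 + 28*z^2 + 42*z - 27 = -8*z^3 + 24*z^2 + 48*z - 64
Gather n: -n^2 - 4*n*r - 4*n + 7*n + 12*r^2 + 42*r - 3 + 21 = -n^2 + n*(3 - 4*r) + 12*r^2 + 42*r + 18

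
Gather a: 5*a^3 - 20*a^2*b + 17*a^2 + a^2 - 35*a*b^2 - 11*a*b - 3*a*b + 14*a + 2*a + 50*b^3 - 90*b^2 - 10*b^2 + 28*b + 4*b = 5*a^3 + a^2*(18 - 20*b) + a*(-35*b^2 - 14*b + 16) + 50*b^3 - 100*b^2 + 32*b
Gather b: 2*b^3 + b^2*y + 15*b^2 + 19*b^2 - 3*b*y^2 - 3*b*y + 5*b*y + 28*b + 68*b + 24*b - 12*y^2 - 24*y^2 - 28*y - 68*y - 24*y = 2*b^3 + b^2*(y + 34) + b*(-3*y^2 + 2*y + 120) - 36*y^2 - 120*y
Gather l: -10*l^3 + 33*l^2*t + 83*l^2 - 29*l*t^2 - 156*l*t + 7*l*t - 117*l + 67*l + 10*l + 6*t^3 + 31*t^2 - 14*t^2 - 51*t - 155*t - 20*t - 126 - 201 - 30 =-10*l^3 + l^2*(33*t + 83) + l*(-29*t^2 - 149*t - 40) + 6*t^3 + 17*t^2 - 226*t - 357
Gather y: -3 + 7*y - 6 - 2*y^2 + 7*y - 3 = -2*y^2 + 14*y - 12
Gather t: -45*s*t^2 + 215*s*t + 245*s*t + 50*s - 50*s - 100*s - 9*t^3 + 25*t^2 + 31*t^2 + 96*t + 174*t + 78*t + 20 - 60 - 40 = -100*s - 9*t^3 + t^2*(56 - 45*s) + t*(460*s + 348) - 80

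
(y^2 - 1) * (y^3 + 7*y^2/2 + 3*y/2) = y^5 + 7*y^4/2 + y^3/2 - 7*y^2/2 - 3*y/2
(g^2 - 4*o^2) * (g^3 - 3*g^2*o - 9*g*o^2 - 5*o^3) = g^5 - 3*g^4*o - 13*g^3*o^2 + 7*g^2*o^3 + 36*g*o^4 + 20*o^5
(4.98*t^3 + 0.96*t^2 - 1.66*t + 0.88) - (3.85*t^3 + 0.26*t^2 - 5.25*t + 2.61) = 1.13*t^3 + 0.7*t^2 + 3.59*t - 1.73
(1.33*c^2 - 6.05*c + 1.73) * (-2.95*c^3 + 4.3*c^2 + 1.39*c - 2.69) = -3.9235*c^5 + 23.5665*c^4 - 29.2698*c^3 - 4.5482*c^2 + 18.6792*c - 4.6537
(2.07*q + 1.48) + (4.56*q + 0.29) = 6.63*q + 1.77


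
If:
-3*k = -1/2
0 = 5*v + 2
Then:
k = 1/6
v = -2/5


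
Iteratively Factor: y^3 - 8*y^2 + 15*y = (y)*(y^2 - 8*y + 15) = y*(y - 5)*(y - 3)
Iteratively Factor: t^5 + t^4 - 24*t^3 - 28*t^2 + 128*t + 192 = (t + 4)*(t^4 - 3*t^3 - 12*t^2 + 20*t + 48) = (t - 4)*(t + 4)*(t^3 + t^2 - 8*t - 12) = (t - 4)*(t + 2)*(t + 4)*(t^2 - t - 6) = (t - 4)*(t - 3)*(t + 2)*(t + 4)*(t + 2)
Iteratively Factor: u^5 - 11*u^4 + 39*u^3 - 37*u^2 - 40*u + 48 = (u - 3)*(u^4 - 8*u^3 + 15*u^2 + 8*u - 16) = (u - 3)*(u - 1)*(u^3 - 7*u^2 + 8*u + 16) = (u - 4)*(u - 3)*(u - 1)*(u^2 - 3*u - 4) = (u - 4)*(u - 3)*(u - 1)*(u + 1)*(u - 4)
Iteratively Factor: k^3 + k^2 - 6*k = (k - 2)*(k^2 + 3*k) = k*(k - 2)*(k + 3)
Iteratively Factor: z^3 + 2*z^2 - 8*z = (z - 2)*(z^2 + 4*z) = z*(z - 2)*(z + 4)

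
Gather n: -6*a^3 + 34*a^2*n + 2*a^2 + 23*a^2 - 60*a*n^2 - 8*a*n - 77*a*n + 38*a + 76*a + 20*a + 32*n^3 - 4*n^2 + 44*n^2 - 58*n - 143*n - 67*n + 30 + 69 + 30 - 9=-6*a^3 + 25*a^2 + 134*a + 32*n^3 + n^2*(40 - 60*a) + n*(34*a^2 - 85*a - 268) + 120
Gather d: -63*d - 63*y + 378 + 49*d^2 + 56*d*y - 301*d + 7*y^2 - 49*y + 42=49*d^2 + d*(56*y - 364) + 7*y^2 - 112*y + 420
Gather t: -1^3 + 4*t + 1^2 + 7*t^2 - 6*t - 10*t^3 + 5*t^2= -10*t^3 + 12*t^2 - 2*t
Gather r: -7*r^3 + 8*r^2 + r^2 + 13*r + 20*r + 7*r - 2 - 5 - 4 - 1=-7*r^3 + 9*r^2 + 40*r - 12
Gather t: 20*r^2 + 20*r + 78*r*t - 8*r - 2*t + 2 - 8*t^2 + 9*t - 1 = 20*r^2 + 12*r - 8*t^2 + t*(78*r + 7) + 1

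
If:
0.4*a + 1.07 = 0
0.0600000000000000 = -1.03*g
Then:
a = -2.68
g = -0.06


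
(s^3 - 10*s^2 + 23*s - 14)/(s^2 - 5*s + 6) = (s^2 - 8*s + 7)/(s - 3)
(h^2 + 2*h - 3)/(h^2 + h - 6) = (h - 1)/(h - 2)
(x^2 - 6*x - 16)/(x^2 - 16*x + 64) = (x + 2)/(x - 8)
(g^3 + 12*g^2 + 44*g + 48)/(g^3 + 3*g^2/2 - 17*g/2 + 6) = 2*(g^2 + 8*g + 12)/(2*g^2 - 5*g + 3)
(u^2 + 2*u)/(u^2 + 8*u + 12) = u/(u + 6)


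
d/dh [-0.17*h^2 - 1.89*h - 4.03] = -0.34*h - 1.89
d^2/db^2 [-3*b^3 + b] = -18*b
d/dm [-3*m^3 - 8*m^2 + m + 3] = -9*m^2 - 16*m + 1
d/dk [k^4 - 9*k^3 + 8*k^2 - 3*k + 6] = 4*k^3 - 27*k^2 + 16*k - 3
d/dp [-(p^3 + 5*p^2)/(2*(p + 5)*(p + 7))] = p*(-p - 14)/(2*(p^2 + 14*p + 49))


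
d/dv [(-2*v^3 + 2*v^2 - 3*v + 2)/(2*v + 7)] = (-8*v^3 - 38*v^2 + 28*v - 25)/(4*v^2 + 28*v + 49)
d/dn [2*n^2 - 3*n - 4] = 4*n - 3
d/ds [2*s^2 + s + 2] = 4*s + 1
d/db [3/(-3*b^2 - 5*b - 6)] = 3*(6*b + 5)/(3*b^2 + 5*b + 6)^2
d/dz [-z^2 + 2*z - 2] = 2 - 2*z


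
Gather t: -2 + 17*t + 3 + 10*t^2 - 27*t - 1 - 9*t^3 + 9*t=-9*t^3 + 10*t^2 - t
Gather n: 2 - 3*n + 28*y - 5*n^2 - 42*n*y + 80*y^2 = -5*n^2 + n*(-42*y - 3) + 80*y^2 + 28*y + 2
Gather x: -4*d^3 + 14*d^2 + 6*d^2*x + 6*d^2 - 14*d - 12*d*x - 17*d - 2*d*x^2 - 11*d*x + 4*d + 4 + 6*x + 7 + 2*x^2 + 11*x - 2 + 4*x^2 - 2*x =-4*d^3 + 20*d^2 - 27*d + x^2*(6 - 2*d) + x*(6*d^2 - 23*d + 15) + 9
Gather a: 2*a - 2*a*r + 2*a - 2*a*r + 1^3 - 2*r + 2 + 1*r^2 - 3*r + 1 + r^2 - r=a*(4 - 4*r) + 2*r^2 - 6*r + 4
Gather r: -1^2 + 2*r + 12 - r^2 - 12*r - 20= -r^2 - 10*r - 9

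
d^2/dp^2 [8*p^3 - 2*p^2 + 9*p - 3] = 48*p - 4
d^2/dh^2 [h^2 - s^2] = 2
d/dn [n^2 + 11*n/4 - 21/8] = 2*n + 11/4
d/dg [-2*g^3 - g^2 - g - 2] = -6*g^2 - 2*g - 1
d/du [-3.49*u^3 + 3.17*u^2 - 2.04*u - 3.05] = -10.47*u^2 + 6.34*u - 2.04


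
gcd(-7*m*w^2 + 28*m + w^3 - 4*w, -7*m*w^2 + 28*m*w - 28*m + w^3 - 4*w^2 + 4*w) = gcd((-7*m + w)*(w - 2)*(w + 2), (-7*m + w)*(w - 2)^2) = -7*m*w + 14*m + w^2 - 2*w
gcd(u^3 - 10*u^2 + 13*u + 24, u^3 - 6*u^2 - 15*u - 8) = u^2 - 7*u - 8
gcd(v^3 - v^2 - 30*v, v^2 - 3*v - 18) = v - 6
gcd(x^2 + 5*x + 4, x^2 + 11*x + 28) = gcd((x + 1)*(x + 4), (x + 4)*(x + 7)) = x + 4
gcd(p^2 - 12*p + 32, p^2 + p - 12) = 1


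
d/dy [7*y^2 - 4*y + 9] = 14*y - 4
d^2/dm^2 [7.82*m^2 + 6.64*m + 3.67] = 15.6400000000000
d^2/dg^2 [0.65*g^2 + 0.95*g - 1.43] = 1.30000000000000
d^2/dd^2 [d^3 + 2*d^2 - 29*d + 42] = 6*d + 4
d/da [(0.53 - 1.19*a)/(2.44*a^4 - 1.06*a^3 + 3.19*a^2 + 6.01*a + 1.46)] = (8.7108*a^4 - 7.6956*a^3 + 5.4815*a^2 - 3.3814*a - 4.9227)/(5.9536*a^8 - 5.1728*a^7 + 16.6908*a^6 + 22.566*a^5 + 4.5597*a^4 + 35.2486*a^3 + 45.4349*a^2 + 17.5492*a + 2.1316)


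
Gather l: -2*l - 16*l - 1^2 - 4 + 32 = 27 - 18*l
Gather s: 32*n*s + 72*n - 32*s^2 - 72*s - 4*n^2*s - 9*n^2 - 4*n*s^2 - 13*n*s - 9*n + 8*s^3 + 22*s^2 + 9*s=-9*n^2 + 63*n + 8*s^3 + s^2*(-4*n - 10) + s*(-4*n^2 + 19*n - 63)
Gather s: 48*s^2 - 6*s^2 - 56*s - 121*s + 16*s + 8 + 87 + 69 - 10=42*s^2 - 161*s + 154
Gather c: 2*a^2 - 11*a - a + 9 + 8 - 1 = 2*a^2 - 12*a + 16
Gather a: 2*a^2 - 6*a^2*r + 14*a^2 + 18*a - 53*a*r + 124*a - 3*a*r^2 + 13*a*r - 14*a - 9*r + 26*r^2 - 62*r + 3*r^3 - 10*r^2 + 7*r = a^2*(16 - 6*r) + a*(-3*r^2 - 40*r + 128) + 3*r^3 + 16*r^2 - 64*r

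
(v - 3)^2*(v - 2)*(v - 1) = v^4 - 9*v^3 + 29*v^2 - 39*v + 18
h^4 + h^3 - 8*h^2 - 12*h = h*(h - 3)*(h + 2)^2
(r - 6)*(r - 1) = r^2 - 7*r + 6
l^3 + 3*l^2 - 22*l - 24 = (l - 4)*(l + 1)*(l + 6)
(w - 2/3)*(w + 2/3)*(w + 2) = w^3 + 2*w^2 - 4*w/9 - 8/9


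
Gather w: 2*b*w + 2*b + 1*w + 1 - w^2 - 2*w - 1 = 2*b - w^2 + w*(2*b - 1)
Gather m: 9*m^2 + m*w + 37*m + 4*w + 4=9*m^2 + m*(w + 37) + 4*w + 4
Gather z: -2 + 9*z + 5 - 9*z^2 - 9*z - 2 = 1 - 9*z^2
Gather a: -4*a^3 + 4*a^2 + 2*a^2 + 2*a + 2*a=-4*a^3 + 6*a^2 + 4*a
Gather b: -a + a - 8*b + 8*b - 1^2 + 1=0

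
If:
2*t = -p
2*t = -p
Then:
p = -2*t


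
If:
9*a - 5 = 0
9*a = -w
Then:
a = 5/9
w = -5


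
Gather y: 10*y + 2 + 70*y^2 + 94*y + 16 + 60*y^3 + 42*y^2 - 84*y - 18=60*y^3 + 112*y^2 + 20*y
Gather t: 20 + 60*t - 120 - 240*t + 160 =60 - 180*t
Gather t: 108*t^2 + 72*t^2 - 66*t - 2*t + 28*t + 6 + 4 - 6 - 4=180*t^2 - 40*t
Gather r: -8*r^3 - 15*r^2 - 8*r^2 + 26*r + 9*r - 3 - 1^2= -8*r^3 - 23*r^2 + 35*r - 4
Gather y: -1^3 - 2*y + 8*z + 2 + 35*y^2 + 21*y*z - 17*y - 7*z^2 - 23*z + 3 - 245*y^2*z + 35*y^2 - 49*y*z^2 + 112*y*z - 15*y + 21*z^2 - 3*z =y^2*(70 - 245*z) + y*(-49*z^2 + 133*z - 34) + 14*z^2 - 18*z + 4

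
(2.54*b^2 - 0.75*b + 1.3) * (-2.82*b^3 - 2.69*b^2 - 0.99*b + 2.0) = -7.1628*b^5 - 4.7176*b^4 - 4.1631*b^3 + 2.3255*b^2 - 2.787*b + 2.6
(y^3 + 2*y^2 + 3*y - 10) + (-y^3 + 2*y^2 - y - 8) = 4*y^2 + 2*y - 18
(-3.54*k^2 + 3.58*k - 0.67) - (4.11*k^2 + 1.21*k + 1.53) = -7.65*k^2 + 2.37*k - 2.2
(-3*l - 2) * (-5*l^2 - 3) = 15*l^3 + 10*l^2 + 9*l + 6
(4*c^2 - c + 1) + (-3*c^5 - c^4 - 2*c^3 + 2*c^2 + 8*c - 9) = -3*c^5 - c^4 - 2*c^3 + 6*c^2 + 7*c - 8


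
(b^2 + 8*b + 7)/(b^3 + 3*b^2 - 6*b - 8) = (b + 7)/(b^2 + 2*b - 8)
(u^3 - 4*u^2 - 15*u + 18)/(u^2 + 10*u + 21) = (u^2 - 7*u + 6)/(u + 7)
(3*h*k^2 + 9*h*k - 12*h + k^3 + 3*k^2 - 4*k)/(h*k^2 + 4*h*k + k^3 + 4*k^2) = (3*h*k - 3*h + k^2 - k)/(k*(h + k))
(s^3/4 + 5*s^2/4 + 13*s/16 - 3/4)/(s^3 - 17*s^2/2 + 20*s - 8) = (2*s^2 + 11*s + 12)/(8*(s^2 - 8*s + 16))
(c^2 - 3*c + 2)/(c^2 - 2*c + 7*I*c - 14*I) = (c - 1)/(c + 7*I)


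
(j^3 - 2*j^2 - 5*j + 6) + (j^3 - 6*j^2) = 2*j^3 - 8*j^2 - 5*j + 6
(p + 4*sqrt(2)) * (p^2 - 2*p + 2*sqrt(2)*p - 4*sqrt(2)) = p^3 - 2*p^2 + 6*sqrt(2)*p^2 - 12*sqrt(2)*p + 16*p - 32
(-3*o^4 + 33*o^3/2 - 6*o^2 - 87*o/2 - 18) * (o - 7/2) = -3*o^5 + 27*o^4 - 255*o^3/4 - 45*o^2/2 + 537*o/4 + 63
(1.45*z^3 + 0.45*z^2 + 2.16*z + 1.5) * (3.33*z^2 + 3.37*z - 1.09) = 4.8285*z^5 + 6.385*z^4 + 7.1288*z^3 + 11.7837*z^2 + 2.7006*z - 1.635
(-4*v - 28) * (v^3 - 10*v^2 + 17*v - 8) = -4*v^4 + 12*v^3 + 212*v^2 - 444*v + 224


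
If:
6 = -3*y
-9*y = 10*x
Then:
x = 9/5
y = -2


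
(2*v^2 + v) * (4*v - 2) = 8*v^3 - 2*v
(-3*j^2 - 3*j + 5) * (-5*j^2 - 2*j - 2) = 15*j^4 + 21*j^3 - 13*j^2 - 4*j - 10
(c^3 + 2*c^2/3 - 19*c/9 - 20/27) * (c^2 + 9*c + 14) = c^5 + 29*c^4/3 + 161*c^3/9 - 281*c^2/27 - 326*c/9 - 280/27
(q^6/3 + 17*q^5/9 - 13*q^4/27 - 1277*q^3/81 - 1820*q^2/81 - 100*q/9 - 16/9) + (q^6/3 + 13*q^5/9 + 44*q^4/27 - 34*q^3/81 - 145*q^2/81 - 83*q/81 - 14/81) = 2*q^6/3 + 10*q^5/3 + 31*q^4/27 - 437*q^3/27 - 655*q^2/27 - 983*q/81 - 158/81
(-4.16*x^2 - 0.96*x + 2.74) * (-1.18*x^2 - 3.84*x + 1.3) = 4.9088*x^4 + 17.1072*x^3 - 4.9548*x^2 - 11.7696*x + 3.562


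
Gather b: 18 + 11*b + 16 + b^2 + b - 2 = b^2 + 12*b + 32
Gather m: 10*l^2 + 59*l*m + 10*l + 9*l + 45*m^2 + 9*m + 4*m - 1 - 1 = 10*l^2 + 19*l + 45*m^2 + m*(59*l + 13) - 2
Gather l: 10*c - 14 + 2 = 10*c - 12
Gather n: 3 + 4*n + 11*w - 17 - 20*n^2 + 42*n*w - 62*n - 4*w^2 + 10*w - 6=-20*n^2 + n*(42*w - 58) - 4*w^2 + 21*w - 20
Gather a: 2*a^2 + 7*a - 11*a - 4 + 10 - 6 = 2*a^2 - 4*a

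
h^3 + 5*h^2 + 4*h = h*(h + 1)*(h + 4)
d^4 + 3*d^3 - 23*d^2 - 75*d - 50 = (d - 5)*(d + 1)*(d + 2)*(d + 5)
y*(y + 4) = y^2 + 4*y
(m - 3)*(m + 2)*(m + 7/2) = m^3 + 5*m^2/2 - 19*m/2 - 21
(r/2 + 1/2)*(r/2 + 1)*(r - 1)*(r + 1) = r^4/4 + 3*r^3/4 + r^2/4 - 3*r/4 - 1/2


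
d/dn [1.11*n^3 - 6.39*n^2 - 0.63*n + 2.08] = 3.33*n^2 - 12.78*n - 0.63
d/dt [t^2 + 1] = 2*t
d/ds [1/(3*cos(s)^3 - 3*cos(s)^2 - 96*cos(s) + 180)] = (3*cos(s)^2 - 2*cos(s) - 32)*sin(s)/(3*(cos(s)^3 - cos(s)^2 - 32*cos(s) + 60)^2)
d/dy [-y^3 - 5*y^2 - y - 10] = -3*y^2 - 10*y - 1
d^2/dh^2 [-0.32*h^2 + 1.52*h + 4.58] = -0.640000000000000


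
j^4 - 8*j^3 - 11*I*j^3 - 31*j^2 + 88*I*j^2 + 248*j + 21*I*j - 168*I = (j - 8)*(j - 7*I)*(j - 3*I)*(j - I)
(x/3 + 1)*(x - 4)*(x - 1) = x^3/3 - 2*x^2/3 - 11*x/3 + 4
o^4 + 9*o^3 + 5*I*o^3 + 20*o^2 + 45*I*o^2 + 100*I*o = o*(o + 4)*(o + 5)*(o + 5*I)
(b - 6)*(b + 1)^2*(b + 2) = b^4 - 2*b^3 - 19*b^2 - 28*b - 12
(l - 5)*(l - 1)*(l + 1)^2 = l^4 - 4*l^3 - 6*l^2 + 4*l + 5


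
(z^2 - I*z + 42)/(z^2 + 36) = (z - 7*I)/(z - 6*I)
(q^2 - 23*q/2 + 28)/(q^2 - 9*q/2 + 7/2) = (q - 8)/(q - 1)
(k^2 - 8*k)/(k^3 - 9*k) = (k - 8)/(k^2 - 9)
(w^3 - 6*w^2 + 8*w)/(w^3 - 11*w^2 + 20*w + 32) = w*(w - 2)/(w^2 - 7*w - 8)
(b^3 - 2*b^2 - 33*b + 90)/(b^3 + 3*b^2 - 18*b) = (b - 5)/b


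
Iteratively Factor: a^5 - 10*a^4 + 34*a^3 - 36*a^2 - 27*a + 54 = (a - 3)*(a^4 - 7*a^3 + 13*a^2 + 3*a - 18) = (a - 3)*(a - 2)*(a^3 - 5*a^2 + 3*a + 9) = (a - 3)*(a - 2)*(a + 1)*(a^2 - 6*a + 9) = (a - 3)^2*(a - 2)*(a + 1)*(a - 3)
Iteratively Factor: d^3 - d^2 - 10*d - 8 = (d + 2)*(d^2 - 3*d - 4) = (d - 4)*(d + 2)*(d + 1)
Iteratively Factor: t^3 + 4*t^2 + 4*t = (t)*(t^2 + 4*t + 4) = t*(t + 2)*(t + 2)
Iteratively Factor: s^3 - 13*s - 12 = (s + 3)*(s^2 - 3*s - 4) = (s + 1)*(s + 3)*(s - 4)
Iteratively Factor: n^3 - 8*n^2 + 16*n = (n)*(n^2 - 8*n + 16) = n*(n - 4)*(n - 4)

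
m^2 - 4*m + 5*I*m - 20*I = (m - 4)*(m + 5*I)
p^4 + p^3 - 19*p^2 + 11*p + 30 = (p - 3)*(p - 2)*(p + 1)*(p + 5)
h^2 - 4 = (h - 2)*(h + 2)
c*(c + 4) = c^2 + 4*c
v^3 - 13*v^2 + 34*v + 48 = (v - 8)*(v - 6)*(v + 1)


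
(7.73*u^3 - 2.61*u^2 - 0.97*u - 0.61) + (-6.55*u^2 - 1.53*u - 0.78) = 7.73*u^3 - 9.16*u^2 - 2.5*u - 1.39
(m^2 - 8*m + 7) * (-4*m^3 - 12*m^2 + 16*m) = -4*m^5 + 20*m^4 + 84*m^3 - 212*m^2 + 112*m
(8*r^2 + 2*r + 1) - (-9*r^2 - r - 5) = 17*r^2 + 3*r + 6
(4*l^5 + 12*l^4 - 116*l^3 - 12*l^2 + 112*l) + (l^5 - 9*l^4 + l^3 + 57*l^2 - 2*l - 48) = 5*l^5 + 3*l^4 - 115*l^3 + 45*l^2 + 110*l - 48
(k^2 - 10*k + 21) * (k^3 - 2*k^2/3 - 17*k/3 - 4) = k^5 - 32*k^4/3 + 22*k^3 + 116*k^2/3 - 79*k - 84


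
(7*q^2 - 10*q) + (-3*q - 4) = 7*q^2 - 13*q - 4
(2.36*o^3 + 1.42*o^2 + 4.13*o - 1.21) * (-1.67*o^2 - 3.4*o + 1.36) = -3.9412*o^5 - 10.3954*o^4 - 8.5155*o^3 - 10.0901*o^2 + 9.7308*o - 1.6456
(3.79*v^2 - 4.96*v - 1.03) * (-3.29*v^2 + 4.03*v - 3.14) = -12.4691*v^4 + 31.5921*v^3 - 28.5007*v^2 + 11.4235*v + 3.2342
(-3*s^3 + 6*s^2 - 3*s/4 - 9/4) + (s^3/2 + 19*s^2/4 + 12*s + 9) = -5*s^3/2 + 43*s^2/4 + 45*s/4 + 27/4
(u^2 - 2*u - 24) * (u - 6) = u^3 - 8*u^2 - 12*u + 144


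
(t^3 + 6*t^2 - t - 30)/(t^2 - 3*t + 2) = (t^2 + 8*t + 15)/(t - 1)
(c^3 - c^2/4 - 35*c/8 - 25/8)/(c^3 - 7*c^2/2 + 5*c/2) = (4*c^2 + 9*c + 5)/(4*c*(c - 1))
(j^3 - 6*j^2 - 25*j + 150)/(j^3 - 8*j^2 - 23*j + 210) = (j - 5)/(j - 7)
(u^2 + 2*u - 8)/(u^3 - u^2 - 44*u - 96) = (u - 2)/(u^2 - 5*u - 24)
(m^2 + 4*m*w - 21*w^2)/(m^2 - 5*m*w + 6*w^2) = (-m - 7*w)/(-m + 2*w)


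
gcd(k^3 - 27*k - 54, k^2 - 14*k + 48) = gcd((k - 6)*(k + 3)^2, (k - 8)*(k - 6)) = k - 6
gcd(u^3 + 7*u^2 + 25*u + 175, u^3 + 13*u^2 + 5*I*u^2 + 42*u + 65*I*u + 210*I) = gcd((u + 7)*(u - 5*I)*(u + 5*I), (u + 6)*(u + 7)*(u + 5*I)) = u^2 + u*(7 + 5*I) + 35*I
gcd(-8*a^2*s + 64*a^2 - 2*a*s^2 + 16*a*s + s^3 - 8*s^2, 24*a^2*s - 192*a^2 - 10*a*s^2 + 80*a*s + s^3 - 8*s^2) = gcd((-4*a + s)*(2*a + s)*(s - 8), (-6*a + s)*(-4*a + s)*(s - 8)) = -4*a*s + 32*a + s^2 - 8*s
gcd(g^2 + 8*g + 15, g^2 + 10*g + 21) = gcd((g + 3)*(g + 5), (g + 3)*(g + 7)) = g + 3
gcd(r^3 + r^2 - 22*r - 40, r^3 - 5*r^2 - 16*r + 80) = r^2 - r - 20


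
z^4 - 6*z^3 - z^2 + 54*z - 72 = (z - 4)*(z - 3)*(z - 2)*(z + 3)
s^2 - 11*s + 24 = (s - 8)*(s - 3)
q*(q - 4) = q^2 - 4*q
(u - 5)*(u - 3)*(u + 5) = u^3 - 3*u^2 - 25*u + 75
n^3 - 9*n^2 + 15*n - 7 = (n - 7)*(n - 1)^2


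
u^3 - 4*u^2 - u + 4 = (u - 4)*(u - 1)*(u + 1)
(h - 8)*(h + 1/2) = h^2 - 15*h/2 - 4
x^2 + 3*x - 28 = (x - 4)*(x + 7)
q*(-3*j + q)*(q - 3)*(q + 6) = -3*j*q^3 - 9*j*q^2 + 54*j*q + q^4 + 3*q^3 - 18*q^2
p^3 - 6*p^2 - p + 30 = (p - 5)*(p - 3)*(p + 2)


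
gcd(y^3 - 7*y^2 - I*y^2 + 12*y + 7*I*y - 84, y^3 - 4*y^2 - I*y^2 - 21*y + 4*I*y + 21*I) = y - 7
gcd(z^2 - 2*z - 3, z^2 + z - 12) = z - 3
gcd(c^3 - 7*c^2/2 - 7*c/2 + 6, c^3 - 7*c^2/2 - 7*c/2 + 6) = c^3 - 7*c^2/2 - 7*c/2 + 6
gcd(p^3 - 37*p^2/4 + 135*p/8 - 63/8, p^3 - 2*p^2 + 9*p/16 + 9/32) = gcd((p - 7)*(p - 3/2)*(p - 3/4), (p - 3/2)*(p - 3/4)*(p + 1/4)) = p^2 - 9*p/4 + 9/8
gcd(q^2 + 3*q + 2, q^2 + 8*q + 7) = q + 1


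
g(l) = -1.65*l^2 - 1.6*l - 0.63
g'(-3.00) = 8.30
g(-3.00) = -10.68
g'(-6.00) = 18.20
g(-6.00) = -50.43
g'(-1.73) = 4.11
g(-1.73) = -2.80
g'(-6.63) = 20.28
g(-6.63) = -62.55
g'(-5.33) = 15.99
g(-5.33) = -38.98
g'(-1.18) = 2.29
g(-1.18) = -1.04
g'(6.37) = -22.62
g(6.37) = -77.77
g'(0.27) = -2.49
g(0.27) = -1.18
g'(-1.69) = 3.98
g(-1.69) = -2.64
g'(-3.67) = 10.51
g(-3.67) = -16.98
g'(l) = -3.3*l - 1.6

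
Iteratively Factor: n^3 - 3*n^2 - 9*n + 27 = (n - 3)*(n^2 - 9) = (n - 3)^2*(n + 3)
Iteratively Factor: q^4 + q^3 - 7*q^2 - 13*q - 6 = (q - 3)*(q^3 + 4*q^2 + 5*q + 2) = (q - 3)*(q + 1)*(q^2 + 3*q + 2) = (q - 3)*(q + 1)*(q + 2)*(q + 1)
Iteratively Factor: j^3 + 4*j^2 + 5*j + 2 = (j + 2)*(j^2 + 2*j + 1) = (j + 1)*(j + 2)*(j + 1)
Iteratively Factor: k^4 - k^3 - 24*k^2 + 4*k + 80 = (k - 2)*(k^3 + k^2 - 22*k - 40) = (k - 5)*(k - 2)*(k^2 + 6*k + 8) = (k - 5)*(k - 2)*(k + 4)*(k + 2)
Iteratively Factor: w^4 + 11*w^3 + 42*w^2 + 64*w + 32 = (w + 2)*(w^3 + 9*w^2 + 24*w + 16) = (w + 2)*(w + 4)*(w^2 + 5*w + 4) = (w + 2)*(w + 4)^2*(w + 1)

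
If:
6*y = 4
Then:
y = 2/3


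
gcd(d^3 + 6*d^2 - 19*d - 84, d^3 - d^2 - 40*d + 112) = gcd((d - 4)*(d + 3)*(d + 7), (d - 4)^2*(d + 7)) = d^2 + 3*d - 28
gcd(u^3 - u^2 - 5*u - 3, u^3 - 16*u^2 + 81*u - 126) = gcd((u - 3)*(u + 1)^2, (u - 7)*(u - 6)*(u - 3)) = u - 3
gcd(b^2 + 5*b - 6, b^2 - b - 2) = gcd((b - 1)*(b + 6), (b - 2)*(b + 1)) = 1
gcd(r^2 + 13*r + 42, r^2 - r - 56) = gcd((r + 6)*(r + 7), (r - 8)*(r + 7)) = r + 7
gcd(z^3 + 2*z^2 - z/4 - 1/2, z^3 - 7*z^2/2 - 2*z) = z + 1/2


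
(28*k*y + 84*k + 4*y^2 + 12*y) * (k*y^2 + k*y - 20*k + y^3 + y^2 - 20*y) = 28*k^2*y^3 + 112*k^2*y^2 - 476*k^2*y - 1680*k^2 + 32*k*y^4 + 128*k*y^3 - 544*k*y^2 - 1920*k*y + 4*y^5 + 16*y^4 - 68*y^3 - 240*y^2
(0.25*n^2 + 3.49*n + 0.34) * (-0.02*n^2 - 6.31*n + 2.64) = -0.005*n^4 - 1.6473*n^3 - 21.3687*n^2 + 7.0682*n + 0.8976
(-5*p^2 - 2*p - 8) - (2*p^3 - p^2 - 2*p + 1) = -2*p^3 - 4*p^2 - 9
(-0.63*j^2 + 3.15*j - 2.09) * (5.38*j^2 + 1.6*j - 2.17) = -3.3894*j^4 + 15.939*j^3 - 4.8371*j^2 - 10.1795*j + 4.5353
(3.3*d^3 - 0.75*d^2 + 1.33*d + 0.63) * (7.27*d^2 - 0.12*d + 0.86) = 23.991*d^5 - 5.8485*d^4 + 12.5971*d^3 + 3.7755*d^2 + 1.0682*d + 0.5418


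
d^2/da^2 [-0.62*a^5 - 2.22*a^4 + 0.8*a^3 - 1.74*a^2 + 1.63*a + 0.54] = -12.4*a^3 - 26.64*a^2 + 4.8*a - 3.48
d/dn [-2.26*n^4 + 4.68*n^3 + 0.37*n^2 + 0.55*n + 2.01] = -9.04*n^3 + 14.04*n^2 + 0.74*n + 0.55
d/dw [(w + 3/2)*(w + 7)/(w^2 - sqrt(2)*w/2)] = (w*(2*w - sqrt(2))*(4*w + 17) - (w + 7)*(2*w + 3)*(4*w - sqrt(2)))/(w^2*(2*w - sqrt(2))^2)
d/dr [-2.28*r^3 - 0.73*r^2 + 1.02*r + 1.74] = -6.84*r^2 - 1.46*r + 1.02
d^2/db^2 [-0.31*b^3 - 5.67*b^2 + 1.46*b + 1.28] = -1.86*b - 11.34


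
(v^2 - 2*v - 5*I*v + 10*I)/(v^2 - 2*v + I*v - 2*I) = (v - 5*I)/(v + I)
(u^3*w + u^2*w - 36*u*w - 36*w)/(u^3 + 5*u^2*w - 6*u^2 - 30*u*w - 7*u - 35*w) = w*(u^2 - 36)/(u^2 + 5*u*w - 7*u - 35*w)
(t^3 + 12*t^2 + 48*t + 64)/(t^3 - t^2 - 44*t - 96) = (t^2 + 8*t + 16)/(t^2 - 5*t - 24)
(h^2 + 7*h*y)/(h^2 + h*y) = (h + 7*y)/(h + y)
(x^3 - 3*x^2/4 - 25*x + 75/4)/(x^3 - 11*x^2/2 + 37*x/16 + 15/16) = 4*(x + 5)/(4*x + 1)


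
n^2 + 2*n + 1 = (n + 1)^2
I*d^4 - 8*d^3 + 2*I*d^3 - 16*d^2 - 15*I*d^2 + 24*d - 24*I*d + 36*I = (d + 3)*(d + 2*I)*(d + 6*I)*(I*d - I)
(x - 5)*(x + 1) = x^2 - 4*x - 5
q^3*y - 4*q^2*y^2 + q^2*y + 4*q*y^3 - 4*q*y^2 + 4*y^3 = (q - 2*y)^2*(q*y + y)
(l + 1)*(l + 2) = l^2 + 3*l + 2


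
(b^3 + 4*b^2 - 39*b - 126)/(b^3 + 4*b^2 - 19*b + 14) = (b^2 - 3*b - 18)/(b^2 - 3*b + 2)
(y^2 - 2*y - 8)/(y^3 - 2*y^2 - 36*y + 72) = (y^2 - 2*y - 8)/(y^3 - 2*y^2 - 36*y + 72)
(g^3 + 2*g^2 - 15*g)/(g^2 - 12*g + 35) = g*(g^2 + 2*g - 15)/(g^2 - 12*g + 35)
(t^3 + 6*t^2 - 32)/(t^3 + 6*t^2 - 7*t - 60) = (t^2 + 2*t - 8)/(t^2 + 2*t - 15)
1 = 1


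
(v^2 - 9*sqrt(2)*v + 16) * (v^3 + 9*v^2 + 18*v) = v^5 - 9*sqrt(2)*v^4 + 9*v^4 - 81*sqrt(2)*v^3 + 34*v^3 - 162*sqrt(2)*v^2 + 144*v^2 + 288*v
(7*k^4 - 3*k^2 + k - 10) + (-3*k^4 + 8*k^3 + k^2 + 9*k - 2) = 4*k^4 + 8*k^3 - 2*k^2 + 10*k - 12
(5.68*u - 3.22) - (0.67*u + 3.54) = 5.01*u - 6.76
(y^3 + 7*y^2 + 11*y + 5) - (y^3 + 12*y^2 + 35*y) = -5*y^2 - 24*y + 5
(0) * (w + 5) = 0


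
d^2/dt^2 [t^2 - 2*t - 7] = 2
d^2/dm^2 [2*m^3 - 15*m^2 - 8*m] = 12*m - 30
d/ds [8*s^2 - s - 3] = 16*s - 1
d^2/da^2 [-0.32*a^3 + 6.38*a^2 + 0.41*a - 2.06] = 12.76 - 1.92*a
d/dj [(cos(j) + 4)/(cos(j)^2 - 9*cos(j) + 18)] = (cos(j)^2 + 8*cos(j) - 54)*sin(j)/(cos(j)^2 - 9*cos(j) + 18)^2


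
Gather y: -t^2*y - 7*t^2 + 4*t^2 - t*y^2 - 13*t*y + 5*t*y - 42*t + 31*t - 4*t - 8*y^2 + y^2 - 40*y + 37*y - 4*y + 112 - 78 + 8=-3*t^2 - 15*t + y^2*(-t - 7) + y*(-t^2 - 8*t - 7) + 42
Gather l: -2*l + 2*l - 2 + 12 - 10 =0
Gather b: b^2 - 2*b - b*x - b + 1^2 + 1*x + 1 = b^2 + b*(-x - 3) + x + 2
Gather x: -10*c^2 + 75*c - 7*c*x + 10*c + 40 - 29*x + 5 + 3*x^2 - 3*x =-10*c^2 + 85*c + 3*x^2 + x*(-7*c - 32) + 45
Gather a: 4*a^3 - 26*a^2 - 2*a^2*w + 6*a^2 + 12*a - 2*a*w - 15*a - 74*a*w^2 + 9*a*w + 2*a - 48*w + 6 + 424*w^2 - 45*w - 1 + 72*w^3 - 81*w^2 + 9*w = 4*a^3 + a^2*(-2*w - 20) + a*(-74*w^2 + 7*w - 1) + 72*w^3 + 343*w^2 - 84*w + 5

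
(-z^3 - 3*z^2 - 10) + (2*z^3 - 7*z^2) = z^3 - 10*z^2 - 10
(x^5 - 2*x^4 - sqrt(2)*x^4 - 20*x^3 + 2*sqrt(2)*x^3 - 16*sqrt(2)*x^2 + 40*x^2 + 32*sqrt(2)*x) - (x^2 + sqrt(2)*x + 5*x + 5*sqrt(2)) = x^5 - 2*x^4 - sqrt(2)*x^4 - 20*x^3 + 2*sqrt(2)*x^3 - 16*sqrt(2)*x^2 + 39*x^2 - 5*x + 31*sqrt(2)*x - 5*sqrt(2)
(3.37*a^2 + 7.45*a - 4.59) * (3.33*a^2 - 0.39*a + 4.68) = 11.2221*a^4 + 23.4942*a^3 - 2.4186*a^2 + 36.6561*a - 21.4812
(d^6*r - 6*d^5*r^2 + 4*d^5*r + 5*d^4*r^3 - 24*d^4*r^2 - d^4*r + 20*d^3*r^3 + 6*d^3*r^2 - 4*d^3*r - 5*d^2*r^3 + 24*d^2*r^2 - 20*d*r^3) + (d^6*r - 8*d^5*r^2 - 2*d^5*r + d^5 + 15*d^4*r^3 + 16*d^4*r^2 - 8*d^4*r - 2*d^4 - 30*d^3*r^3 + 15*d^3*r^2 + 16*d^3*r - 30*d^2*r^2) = 2*d^6*r - 14*d^5*r^2 + 2*d^5*r + d^5 + 20*d^4*r^3 - 8*d^4*r^2 - 9*d^4*r - 2*d^4 - 10*d^3*r^3 + 21*d^3*r^2 + 12*d^3*r - 5*d^2*r^3 - 6*d^2*r^2 - 20*d*r^3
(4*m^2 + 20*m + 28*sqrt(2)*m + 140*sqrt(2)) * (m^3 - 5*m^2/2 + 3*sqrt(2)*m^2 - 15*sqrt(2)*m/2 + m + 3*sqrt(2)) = 4*m^5 + 10*m^4 + 40*sqrt(2)*m^4 + 122*m^3 + 100*sqrt(2)*m^3 - 460*sqrt(2)*m^2 + 440*m^2 - 1932*m + 200*sqrt(2)*m + 840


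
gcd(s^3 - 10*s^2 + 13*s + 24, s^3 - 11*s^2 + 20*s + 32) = s^2 - 7*s - 8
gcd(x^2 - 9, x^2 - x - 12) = x + 3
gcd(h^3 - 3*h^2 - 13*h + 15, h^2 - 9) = h + 3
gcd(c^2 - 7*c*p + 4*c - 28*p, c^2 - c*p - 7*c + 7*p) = 1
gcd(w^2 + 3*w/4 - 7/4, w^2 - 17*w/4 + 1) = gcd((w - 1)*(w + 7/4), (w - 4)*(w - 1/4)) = 1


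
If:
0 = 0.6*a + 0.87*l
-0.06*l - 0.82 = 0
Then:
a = 19.82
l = -13.67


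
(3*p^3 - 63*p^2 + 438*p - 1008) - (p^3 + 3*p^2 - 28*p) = 2*p^3 - 66*p^2 + 466*p - 1008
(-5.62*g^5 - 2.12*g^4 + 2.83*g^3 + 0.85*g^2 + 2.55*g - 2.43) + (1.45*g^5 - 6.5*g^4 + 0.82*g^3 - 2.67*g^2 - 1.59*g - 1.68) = -4.17*g^5 - 8.62*g^4 + 3.65*g^3 - 1.82*g^2 + 0.96*g - 4.11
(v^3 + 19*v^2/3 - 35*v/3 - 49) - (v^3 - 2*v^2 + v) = 25*v^2/3 - 38*v/3 - 49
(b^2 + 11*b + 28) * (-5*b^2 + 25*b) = -5*b^4 - 30*b^3 + 135*b^2 + 700*b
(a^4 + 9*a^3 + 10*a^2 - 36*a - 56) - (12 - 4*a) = a^4 + 9*a^3 + 10*a^2 - 32*a - 68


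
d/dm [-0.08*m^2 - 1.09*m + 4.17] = -0.16*m - 1.09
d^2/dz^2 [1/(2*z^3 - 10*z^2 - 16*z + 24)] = ((5 - 3*z)*(z^3 - 5*z^2 - 8*z + 12) + (-3*z^2 + 10*z + 8)^2)/(z^3 - 5*z^2 - 8*z + 12)^3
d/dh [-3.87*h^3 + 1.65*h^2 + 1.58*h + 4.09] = -11.61*h^2 + 3.3*h + 1.58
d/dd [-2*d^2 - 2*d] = -4*d - 2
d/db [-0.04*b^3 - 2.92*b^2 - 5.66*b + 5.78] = -0.12*b^2 - 5.84*b - 5.66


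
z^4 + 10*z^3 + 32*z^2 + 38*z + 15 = (z + 1)^2*(z + 3)*(z + 5)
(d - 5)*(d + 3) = d^2 - 2*d - 15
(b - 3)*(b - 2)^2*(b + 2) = b^4 - 5*b^3 + 2*b^2 + 20*b - 24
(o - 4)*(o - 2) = o^2 - 6*o + 8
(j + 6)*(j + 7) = j^2 + 13*j + 42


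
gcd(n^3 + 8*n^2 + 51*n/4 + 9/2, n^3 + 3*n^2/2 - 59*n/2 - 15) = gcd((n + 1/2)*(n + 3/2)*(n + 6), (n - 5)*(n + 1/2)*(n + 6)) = n^2 + 13*n/2 + 3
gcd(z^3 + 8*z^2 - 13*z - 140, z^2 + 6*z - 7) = z + 7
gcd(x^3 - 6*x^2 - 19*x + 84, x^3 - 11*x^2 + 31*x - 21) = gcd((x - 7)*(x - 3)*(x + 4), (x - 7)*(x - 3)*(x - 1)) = x^2 - 10*x + 21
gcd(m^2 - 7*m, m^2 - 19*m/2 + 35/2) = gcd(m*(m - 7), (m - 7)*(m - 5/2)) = m - 7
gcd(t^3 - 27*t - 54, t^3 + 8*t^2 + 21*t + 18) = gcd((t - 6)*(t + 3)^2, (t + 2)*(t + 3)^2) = t^2 + 6*t + 9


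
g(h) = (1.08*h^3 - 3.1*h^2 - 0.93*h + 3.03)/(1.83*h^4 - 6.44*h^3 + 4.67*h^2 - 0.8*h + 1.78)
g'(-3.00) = -0.02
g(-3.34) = -0.13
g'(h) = (3.24*h^2 - 6.2*h - 0.93)/(1.83*h^4 - 6.44*h^3 + 4.67*h^2 - 0.8*h + 1.78) + (-7.32*h^3 + 19.32*h^2 - 9.34*h + 0.8)*(1.08*h^3 - 3.1*h^2 - 0.93*h + 3.03)/(1.83*h^4 - 6.44*h^3 + 4.67*h^2 - 0.8*h + 1.78)^2 = (-1.9764*h^6 + 11.346*h^5 - 9.8147*h^4 - 35.886*h^3 + 71.1299*h^2 - 39.3362*h + 0.7686)/(3.3489*h^8 - 23.5704*h^7 + 58.5658*h^6 - 63.0776*h^5 + 38.6277*h^4 - 30.3984*h^3 + 17.2652*h^2 - 2.848*h + 3.1684)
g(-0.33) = 1.06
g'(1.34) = -18.42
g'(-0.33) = 2.87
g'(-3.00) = -0.02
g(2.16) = 0.79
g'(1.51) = -2.60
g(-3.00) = -0.14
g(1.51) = 1.20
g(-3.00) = -0.14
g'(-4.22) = -0.02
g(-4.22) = -0.11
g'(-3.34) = -0.02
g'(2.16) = 0.49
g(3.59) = 0.15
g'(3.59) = 0.00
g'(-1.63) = 0.05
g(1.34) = 2.36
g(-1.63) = -0.15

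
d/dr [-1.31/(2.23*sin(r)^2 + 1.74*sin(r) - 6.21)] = (5.8426*sin(r) + 2.2794)*cos(r)/(2.23*sin(r)^2 + 1.74*sin(r) - 6.21)^2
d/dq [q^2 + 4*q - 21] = 2*q + 4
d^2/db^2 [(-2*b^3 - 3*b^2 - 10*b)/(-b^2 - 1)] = 2*(8*b^3 - 9*b^2 - 24*b + 3)/(b^6 + 3*b^4 + 3*b^2 + 1)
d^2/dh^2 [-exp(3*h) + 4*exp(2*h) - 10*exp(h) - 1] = (-9*exp(2*h) + 16*exp(h) - 10)*exp(h)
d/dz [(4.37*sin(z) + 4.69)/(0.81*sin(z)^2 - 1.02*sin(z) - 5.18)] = (-7.5978*sin(z) + 1.76985*cos(2*z) - 19.62265)*cos(z)/(-0.81*sin(z)^2 + 1.02*sin(z) + 5.18)^2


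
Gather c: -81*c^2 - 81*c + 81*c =-81*c^2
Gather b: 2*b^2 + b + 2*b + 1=2*b^2 + 3*b + 1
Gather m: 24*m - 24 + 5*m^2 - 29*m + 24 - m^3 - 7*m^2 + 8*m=-m^3 - 2*m^2 + 3*m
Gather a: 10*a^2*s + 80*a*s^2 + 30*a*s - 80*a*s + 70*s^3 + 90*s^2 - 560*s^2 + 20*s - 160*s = 10*a^2*s + a*(80*s^2 - 50*s) + 70*s^3 - 470*s^2 - 140*s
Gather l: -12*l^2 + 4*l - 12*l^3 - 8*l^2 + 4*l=-12*l^3 - 20*l^2 + 8*l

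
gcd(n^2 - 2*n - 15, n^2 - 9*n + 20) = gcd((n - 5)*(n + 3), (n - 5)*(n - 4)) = n - 5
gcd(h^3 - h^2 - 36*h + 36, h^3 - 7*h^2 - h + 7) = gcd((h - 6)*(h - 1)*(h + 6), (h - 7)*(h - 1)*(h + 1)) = h - 1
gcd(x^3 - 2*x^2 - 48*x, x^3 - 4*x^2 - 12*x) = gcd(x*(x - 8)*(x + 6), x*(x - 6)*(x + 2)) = x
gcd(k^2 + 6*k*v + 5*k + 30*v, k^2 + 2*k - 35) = 1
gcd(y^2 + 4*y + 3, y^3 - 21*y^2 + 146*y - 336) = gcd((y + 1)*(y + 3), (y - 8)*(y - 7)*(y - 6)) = 1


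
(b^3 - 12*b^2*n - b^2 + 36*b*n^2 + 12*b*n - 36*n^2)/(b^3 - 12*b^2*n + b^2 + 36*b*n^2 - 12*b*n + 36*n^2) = (b - 1)/(b + 1)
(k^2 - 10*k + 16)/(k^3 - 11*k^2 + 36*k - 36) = (k - 8)/(k^2 - 9*k + 18)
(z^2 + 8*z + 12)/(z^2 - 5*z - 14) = (z + 6)/(z - 7)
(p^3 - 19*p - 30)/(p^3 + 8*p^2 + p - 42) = (p^2 - 3*p - 10)/(p^2 + 5*p - 14)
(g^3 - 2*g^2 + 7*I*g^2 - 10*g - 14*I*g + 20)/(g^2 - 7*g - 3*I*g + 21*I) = (g^3 + g^2*(-2 + 7*I) - 2*g*(5 + 7*I) + 20)/(g^2 - g*(7 + 3*I) + 21*I)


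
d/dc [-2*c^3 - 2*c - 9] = -6*c^2 - 2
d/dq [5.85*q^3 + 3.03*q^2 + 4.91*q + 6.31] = 17.55*q^2 + 6.06*q + 4.91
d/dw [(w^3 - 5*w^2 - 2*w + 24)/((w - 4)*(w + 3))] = (w^2 + 6*w + 3)/(w^2 + 6*w + 9)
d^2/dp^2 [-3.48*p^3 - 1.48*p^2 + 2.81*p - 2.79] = -20.88*p - 2.96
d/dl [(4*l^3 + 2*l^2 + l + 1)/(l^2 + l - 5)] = (4*l^4 + 8*l^3 - 59*l^2 - 22*l - 6)/(l^4 + 2*l^3 - 9*l^2 - 10*l + 25)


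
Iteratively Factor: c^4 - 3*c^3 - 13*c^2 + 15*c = (c - 1)*(c^3 - 2*c^2 - 15*c) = (c - 5)*(c - 1)*(c^2 + 3*c) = c*(c - 5)*(c - 1)*(c + 3)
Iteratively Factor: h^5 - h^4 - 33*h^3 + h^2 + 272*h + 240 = (h + 1)*(h^4 - 2*h^3 - 31*h^2 + 32*h + 240) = (h - 4)*(h + 1)*(h^3 + 2*h^2 - 23*h - 60) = (h - 4)*(h + 1)*(h + 4)*(h^2 - 2*h - 15) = (h - 4)*(h + 1)*(h + 3)*(h + 4)*(h - 5)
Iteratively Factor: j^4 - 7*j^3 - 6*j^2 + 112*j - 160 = (j - 4)*(j^3 - 3*j^2 - 18*j + 40) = (j - 4)*(j - 2)*(j^2 - j - 20) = (j - 5)*(j - 4)*(j - 2)*(j + 4)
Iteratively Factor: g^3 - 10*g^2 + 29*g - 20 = (g - 5)*(g^2 - 5*g + 4) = (g - 5)*(g - 4)*(g - 1)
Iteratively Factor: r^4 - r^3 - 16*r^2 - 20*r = (r - 5)*(r^3 + 4*r^2 + 4*r) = (r - 5)*(r + 2)*(r^2 + 2*r) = (r - 5)*(r + 2)^2*(r)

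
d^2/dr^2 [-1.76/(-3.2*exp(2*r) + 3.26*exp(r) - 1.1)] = ((5.7376 - 22.528*exp(r))*(3.2*exp(2*r) - 3.26*exp(r) + 1.1) + 1.76*(6.4*exp(r) - 3.26)*(12.8*exp(r) - 6.52)*exp(r))*exp(r)/(3.2*exp(2*r) - 3.26*exp(r) + 1.1)^3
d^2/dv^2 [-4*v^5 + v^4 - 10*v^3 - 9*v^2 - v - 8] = -80*v^3 + 12*v^2 - 60*v - 18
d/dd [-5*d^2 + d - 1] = 1 - 10*d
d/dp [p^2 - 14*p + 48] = 2*p - 14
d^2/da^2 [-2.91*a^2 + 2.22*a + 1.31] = -5.82000000000000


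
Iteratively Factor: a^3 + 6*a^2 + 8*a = (a + 2)*(a^2 + 4*a) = a*(a + 2)*(a + 4)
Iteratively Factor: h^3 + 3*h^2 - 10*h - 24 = (h + 4)*(h^2 - h - 6) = (h - 3)*(h + 4)*(h + 2)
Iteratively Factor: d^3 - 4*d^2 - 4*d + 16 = (d - 2)*(d^2 - 2*d - 8) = (d - 2)*(d + 2)*(d - 4)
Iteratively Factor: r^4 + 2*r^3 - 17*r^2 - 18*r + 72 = (r + 4)*(r^3 - 2*r^2 - 9*r + 18) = (r - 2)*(r + 4)*(r^2 - 9) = (r - 2)*(r + 3)*(r + 4)*(r - 3)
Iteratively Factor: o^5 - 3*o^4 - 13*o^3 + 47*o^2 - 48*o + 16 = (o - 1)*(o^4 - 2*o^3 - 15*o^2 + 32*o - 16) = (o - 1)*(o + 4)*(o^3 - 6*o^2 + 9*o - 4) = (o - 4)*(o - 1)*(o + 4)*(o^2 - 2*o + 1) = (o - 4)*(o - 1)^2*(o + 4)*(o - 1)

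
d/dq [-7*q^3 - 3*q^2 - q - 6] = -21*q^2 - 6*q - 1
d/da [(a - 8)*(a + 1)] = 2*a - 7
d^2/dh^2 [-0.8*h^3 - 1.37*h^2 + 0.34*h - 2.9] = -4.8*h - 2.74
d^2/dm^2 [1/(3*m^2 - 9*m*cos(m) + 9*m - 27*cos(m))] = (-(m^2 - 3*m*cos(m) + 3*m - 9*cos(m))*(3*m*cos(m) + 6*sin(m) + 9*cos(m) + 2) + 2*(3*m*sin(m) + 2*m + 9*sin(m) - 3*cos(m) + 3)^2)/(3*(m + 3)^3*(m - 3*cos(m))^3)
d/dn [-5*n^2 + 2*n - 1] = 2 - 10*n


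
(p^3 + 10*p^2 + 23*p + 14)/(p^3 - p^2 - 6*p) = (p^2 + 8*p + 7)/(p*(p - 3))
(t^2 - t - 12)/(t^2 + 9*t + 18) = (t - 4)/(t + 6)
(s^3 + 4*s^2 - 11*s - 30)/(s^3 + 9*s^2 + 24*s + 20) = (s - 3)/(s + 2)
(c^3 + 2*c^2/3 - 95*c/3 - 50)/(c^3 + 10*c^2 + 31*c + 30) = (c^2 - 13*c/3 - 10)/(c^2 + 5*c + 6)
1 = 1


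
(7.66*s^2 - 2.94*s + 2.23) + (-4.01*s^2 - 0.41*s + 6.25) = 3.65*s^2 - 3.35*s + 8.48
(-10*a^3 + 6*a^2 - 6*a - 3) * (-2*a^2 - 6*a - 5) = 20*a^5 + 48*a^4 + 26*a^3 + 12*a^2 + 48*a + 15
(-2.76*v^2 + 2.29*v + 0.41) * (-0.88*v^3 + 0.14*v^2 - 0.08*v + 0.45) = 2.4288*v^5 - 2.4016*v^4 + 0.1806*v^3 - 1.3678*v^2 + 0.9977*v + 0.1845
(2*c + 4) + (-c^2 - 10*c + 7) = -c^2 - 8*c + 11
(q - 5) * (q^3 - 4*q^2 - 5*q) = q^4 - 9*q^3 + 15*q^2 + 25*q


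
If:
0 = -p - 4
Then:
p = -4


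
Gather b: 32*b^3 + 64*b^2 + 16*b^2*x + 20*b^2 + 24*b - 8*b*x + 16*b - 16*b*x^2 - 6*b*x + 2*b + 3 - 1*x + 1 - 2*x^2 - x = 32*b^3 + b^2*(16*x + 84) + b*(-16*x^2 - 14*x + 42) - 2*x^2 - 2*x + 4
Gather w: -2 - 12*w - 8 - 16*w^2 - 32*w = -16*w^2 - 44*w - 10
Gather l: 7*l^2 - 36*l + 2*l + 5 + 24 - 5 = 7*l^2 - 34*l + 24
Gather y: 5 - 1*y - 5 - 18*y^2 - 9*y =-18*y^2 - 10*y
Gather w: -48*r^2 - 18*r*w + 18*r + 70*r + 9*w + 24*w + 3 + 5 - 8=-48*r^2 + 88*r + w*(33 - 18*r)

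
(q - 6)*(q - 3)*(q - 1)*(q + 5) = q^4 - 5*q^3 - 23*q^2 + 117*q - 90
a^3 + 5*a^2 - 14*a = a*(a - 2)*(a + 7)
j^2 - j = j*(j - 1)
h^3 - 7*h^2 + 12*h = h*(h - 4)*(h - 3)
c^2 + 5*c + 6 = (c + 2)*(c + 3)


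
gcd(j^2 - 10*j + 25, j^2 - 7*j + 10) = j - 5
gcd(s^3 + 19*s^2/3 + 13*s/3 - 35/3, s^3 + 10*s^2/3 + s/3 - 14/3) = s^2 + 4*s/3 - 7/3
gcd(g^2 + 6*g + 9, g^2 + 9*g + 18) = g + 3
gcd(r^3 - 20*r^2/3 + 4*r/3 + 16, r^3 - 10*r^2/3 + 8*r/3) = r - 2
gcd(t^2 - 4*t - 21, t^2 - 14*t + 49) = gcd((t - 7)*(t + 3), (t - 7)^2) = t - 7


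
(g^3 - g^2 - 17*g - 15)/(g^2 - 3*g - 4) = (g^2 - 2*g - 15)/(g - 4)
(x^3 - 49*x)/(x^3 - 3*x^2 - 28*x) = (x + 7)/(x + 4)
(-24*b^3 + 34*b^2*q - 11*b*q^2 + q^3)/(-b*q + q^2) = 24*b^2/q - 10*b + q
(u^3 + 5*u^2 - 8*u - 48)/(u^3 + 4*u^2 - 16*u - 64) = (u - 3)/(u - 4)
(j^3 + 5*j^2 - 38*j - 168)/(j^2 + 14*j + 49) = (j^2 - 2*j - 24)/(j + 7)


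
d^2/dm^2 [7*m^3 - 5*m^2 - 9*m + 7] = 42*m - 10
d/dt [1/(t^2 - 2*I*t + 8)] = 2*(-t + I)/(t^2 - 2*I*t + 8)^2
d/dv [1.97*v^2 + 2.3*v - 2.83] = 3.94*v + 2.3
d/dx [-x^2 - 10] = -2*x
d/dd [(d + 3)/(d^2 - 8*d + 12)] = (d^2 - 8*d - 2*(d - 4)*(d + 3) + 12)/(d^2 - 8*d + 12)^2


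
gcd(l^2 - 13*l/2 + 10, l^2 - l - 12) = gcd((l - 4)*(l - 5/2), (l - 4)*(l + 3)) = l - 4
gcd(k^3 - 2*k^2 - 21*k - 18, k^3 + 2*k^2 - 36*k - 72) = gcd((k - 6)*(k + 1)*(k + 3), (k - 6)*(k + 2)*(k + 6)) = k - 6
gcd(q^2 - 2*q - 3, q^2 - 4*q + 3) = q - 3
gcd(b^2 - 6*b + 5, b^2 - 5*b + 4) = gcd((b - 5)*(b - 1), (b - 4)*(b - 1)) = b - 1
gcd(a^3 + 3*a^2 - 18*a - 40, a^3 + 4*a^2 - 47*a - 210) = a + 5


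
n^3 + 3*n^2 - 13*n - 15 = (n - 3)*(n + 1)*(n + 5)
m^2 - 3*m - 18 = (m - 6)*(m + 3)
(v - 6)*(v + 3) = v^2 - 3*v - 18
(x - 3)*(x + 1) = x^2 - 2*x - 3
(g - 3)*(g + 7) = g^2 + 4*g - 21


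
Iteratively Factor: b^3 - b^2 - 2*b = (b)*(b^2 - b - 2) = b*(b - 2)*(b + 1)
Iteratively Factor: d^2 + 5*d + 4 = (d + 4)*(d + 1)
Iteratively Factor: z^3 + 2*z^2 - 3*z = (z + 3)*(z^2 - z) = z*(z + 3)*(z - 1)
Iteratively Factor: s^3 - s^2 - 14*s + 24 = (s + 4)*(s^2 - 5*s + 6) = (s - 3)*(s + 4)*(s - 2)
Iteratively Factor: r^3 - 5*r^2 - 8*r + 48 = (r + 3)*(r^2 - 8*r + 16) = (r - 4)*(r + 3)*(r - 4)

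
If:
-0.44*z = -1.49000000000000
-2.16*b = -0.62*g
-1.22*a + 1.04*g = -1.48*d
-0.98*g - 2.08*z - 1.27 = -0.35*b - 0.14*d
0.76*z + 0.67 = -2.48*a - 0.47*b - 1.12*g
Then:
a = 2.83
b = -2.34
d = 8.07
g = -8.17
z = 3.39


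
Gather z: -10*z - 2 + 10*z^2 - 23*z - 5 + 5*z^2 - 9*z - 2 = 15*z^2 - 42*z - 9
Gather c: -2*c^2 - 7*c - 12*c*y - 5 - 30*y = -2*c^2 + c*(-12*y - 7) - 30*y - 5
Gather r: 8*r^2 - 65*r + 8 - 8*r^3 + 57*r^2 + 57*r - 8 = -8*r^3 + 65*r^2 - 8*r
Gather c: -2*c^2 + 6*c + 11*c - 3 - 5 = -2*c^2 + 17*c - 8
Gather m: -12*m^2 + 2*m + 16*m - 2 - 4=-12*m^2 + 18*m - 6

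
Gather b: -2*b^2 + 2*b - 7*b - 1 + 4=-2*b^2 - 5*b + 3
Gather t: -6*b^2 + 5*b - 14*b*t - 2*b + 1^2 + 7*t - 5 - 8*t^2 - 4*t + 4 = -6*b^2 + 3*b - 8*t^2 + t*(3 - 14*b)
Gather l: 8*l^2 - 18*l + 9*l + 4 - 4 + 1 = 8*l^2 - 9*l + 1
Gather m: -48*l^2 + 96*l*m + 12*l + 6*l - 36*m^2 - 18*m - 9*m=-48*l^2 + 18*l - 36*m^2 + m*(96*l - 27)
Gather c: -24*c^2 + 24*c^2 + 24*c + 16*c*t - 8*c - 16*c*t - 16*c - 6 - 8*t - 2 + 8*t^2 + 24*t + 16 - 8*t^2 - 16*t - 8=0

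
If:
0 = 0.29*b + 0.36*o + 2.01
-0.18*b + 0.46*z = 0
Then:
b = 2.55555555555556*z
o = -2.05864197530864*z - 5.58333333333333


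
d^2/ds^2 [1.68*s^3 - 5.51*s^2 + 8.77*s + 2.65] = 10.08*s - 11.02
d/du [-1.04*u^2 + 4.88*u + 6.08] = 4.88 - 2.08*u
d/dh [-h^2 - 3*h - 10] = -2*h - 3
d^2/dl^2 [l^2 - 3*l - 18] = 2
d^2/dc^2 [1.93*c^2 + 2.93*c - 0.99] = 3.86000000000000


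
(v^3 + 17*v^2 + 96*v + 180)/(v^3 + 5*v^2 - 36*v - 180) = (v + 6)/(v - 6)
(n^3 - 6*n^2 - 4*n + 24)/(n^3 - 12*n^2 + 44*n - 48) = (n + 2)/(n - 4)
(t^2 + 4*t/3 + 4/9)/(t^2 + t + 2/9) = (3*t + 2)/(3*t + 1)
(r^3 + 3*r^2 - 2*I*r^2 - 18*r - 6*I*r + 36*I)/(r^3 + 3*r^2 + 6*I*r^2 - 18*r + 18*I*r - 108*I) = (r - 2*I)/(r + 6*I)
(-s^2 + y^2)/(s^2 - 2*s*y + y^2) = (s + y)/(-s + y)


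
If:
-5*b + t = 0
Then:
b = t/5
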